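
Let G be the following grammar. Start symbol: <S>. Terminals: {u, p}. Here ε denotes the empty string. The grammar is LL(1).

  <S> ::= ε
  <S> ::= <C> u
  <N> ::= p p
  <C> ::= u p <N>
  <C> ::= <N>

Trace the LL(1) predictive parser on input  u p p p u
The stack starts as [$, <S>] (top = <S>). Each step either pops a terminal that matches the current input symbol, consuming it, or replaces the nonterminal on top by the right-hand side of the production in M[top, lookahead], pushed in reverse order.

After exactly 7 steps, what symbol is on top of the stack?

step 1: stack=$ <S>  input=u p p p u $  — expand <S> ::= <C> u
step 2: stack=$ u <C>  input=u p p p u $  — expand <C> ::= u p <N>
step 3: stack=$ u <N> p u  input=u p p p u $  — match u
step 4: stack=$ u <N> p  input=p p p u $  — match p
step 5: stack=$ u <N>  input=p p u $  — expand <N> ::= p p
step 6: stack=$ u p p  input=p p u $  — match p
step 7: stack=$ u p  input=p u $  — match p
Stack after step 7: $ u (top = u).

u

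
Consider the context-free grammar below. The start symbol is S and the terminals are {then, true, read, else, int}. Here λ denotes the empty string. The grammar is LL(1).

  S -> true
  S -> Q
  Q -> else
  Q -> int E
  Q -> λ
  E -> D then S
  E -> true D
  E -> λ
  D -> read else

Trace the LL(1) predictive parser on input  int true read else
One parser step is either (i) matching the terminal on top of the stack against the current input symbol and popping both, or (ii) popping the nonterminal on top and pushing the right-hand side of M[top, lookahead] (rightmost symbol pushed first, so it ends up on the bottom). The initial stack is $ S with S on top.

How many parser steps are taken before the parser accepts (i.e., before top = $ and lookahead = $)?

8

step 1: stack=$ S  input=int true read else $  — expand S -> Q
step 2: stack=$ Q  input=int true read else $  — expand Q -> int E
step 3: stack=$ E int  input=int true read else $  — match int
step 4: stack=$ E  input=true read else $  — expand E -> true D
step 5: stack=$ D true  input=true read else $  — match true
step 6: stack=$ D  input=read else $  — expand D -> read else
step 7: stack=$ else read  input=read else $  — match read
step 8: stack=$ else  input=else $  — match else
Accept reached after 8 steps.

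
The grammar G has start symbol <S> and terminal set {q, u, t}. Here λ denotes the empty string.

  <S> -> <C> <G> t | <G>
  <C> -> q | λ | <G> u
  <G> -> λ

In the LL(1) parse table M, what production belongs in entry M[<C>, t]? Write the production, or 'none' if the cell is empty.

FIRST(<G>) = {λ}
FIRST(<C>) = {λ, q, u}  (via <G> u)
FIRST(<S>) = {λ, q, t, u}  (via <C> <G> t, <G>)
FOLLOW(<S>) includes $ since <S> is the start symbol.
FOLLOW(<C>): in <S>-><C> <G> t, <C> is followed by <G> t with FIRST {t}. Thus FOLLOW(<C>) = {t}.
For <C> -> q: FIRST(q) = {q}, so it goes in M[<C>, t] for t ∈ {q}.
For <C> -> λ: FIRST(λ) = {λ}, so it goes in M[<C>, t] for t ∈ {}; since λ ∈ FIRST, also for every t ∈ FOLLOW(<C>) = {t}.
For <C> -> <G> u: FIRST(<G> u) = {u}, so it goes in M[<C>, t] for t ∈ {u}.

<C> -> λ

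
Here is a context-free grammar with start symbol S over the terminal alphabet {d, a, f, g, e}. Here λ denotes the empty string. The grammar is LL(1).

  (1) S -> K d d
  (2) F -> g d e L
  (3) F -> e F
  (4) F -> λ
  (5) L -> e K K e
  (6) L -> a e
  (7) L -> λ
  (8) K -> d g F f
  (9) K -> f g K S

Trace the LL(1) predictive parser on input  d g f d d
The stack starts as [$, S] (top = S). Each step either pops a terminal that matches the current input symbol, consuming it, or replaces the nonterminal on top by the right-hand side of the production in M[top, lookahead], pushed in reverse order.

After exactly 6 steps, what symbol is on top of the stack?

     Stack          Input        Action
  1  $ S            d g f d d $  expand S -> K d d
  2  $ d d K        d g f d d $  expand K -> d g F f
  3  $ d d f F g d  d g f d d $  match d
  4  $ d d f F g    g f d d $    match g
  5  $ d d f F      f d d $      expand F -> λ
  6  $ d d f        f d d $      match f
Stack after step 6: $ d d (top = d).

d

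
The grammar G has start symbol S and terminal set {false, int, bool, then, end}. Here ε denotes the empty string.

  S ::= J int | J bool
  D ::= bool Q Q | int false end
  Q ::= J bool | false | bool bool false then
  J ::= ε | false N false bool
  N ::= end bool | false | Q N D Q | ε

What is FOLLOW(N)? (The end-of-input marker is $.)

{bool, false, int}

FIRST(D): from D::=bool Q Q we get {bool}; from D::=int false end we get {int}. So FIRST(D) = {bool, int}.
FIRST(J): from J::=ε we get {ε}; from J::=false N false bool we get {false}. So FIRST(J) = {ε, false}.
FIRST(S): from S::=J int we get {false, int}; from S::=J bool we get {bool, false}. So FIRST(S) = {bool, false, int}.
FIRST(Q): from Q::=J bool we get {bool, false}; from Q::=false we get {false}; from Q::=bool bool false then we get {bool}. So FIRST(Q) = {bool, false}.
FIRST(N): from N::=end bool we get {end}; from N::=false we get {false}; from N::=Q N D Q we get {bool, false}; from N::=ε we get {ε}. So FIRST(N) = {ε, bool, end, false}.
FOLLOW(S) includes $ since S is the start symbol.
FOLLOW(S): S appears on no right-hand side. Thus FOLLOW(S) = {$}.
FOLLOW(D): in N::=Q N D Q, D is followed by Q with FIRST {bool, false}. Thus FOLLOW(D) = {bool, false}.
FOLLOW(J): in S::=J int, J is followed by int with FIRST {int}; in S::=J bool, J is followed by bool with FIRST {bool}; in Q::=J bool, J is followed by bool with FIRST {bool}. Thus FOLLOW(J) = {bool, int}.
FOLLOW(N): in J::=false N false bool, N is followed by false bool with FIRST {false}; in N::=Q N D Q, N is followed by D Q with FIRST {bool, int}. Thus FOLLOW(N) = {bool, false, int}.
FOLLOW(Q): in D::=bool Q Q (occurrence 1), Q is followed by Q with FIRST {bool, false}; in D::=bool Q Q (occurrence 2), the suffix after Q is empty, so FOLLOW(Q) ⊇ FOLLOW(D) = {bool, false}; in N::=Q N D Q (occurrence 1), Q is followed by N D Q with FIRST {bool, end, false, int}; in N::=Q N D Q (occurrence 2), the suffix after Q is empty, so FOLLOW(Q) ⊇ FOLLOW(N) = {bool, false, int}. Thus FOLLOW(Q) = {bool, end, false, int}.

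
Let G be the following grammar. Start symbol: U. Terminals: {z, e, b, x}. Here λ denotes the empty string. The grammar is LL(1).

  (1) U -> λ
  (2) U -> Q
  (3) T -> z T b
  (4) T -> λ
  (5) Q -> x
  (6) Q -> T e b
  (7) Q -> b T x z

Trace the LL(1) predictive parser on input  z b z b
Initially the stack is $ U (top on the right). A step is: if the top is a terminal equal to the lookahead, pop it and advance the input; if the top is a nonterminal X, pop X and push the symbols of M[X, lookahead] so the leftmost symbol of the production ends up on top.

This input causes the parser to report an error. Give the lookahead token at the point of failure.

z

     Stack        Input      Action
  1  $ U          z b z b $  expand U -> Q
  2  $ Q          z b z b $  expand Q -> T e b
  3  $ b e T      z b z b $  expand T -> z T b
  4  $ b e b T z  z b z b $  match z
  5  $ b e b T    b z b $    expand T -> λ
  6  $ b e b      b z b $    match b
  7  $ b e        z b $      error: top is terminal e but lookahead is z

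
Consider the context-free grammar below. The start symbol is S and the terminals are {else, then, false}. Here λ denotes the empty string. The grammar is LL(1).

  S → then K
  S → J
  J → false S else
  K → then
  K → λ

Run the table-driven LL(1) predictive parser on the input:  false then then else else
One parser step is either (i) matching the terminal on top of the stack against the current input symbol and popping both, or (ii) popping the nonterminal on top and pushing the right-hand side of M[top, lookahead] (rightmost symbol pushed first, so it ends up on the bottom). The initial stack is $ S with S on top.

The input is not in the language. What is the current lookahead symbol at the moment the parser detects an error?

else

     Stack           Input                        Action
  1  $ S             false then then else else $  expand S → J
  2  $ J             false then then else else $  expand J → false S else
  3  $ else S false  false then then else else $  match false
  4  $ else S        then then else else $        expand S → then K
  5  $ else K then   then then else else $        match then
  6  $ else K        then else else $             expand K → then
  7  $ else then     then else else $             match then
  8  $ else          else else $                  match else
  9  $               else $                       error: stack empty but input remains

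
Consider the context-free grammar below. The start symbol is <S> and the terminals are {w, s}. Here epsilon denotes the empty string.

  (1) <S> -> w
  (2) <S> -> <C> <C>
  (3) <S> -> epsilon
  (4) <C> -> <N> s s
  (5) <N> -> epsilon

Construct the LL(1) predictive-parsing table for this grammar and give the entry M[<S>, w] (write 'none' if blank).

<S> -> w

FIRST(<N>) = {epsilon}
FIRST(<C>) = {s}  (via <N> s s)
FIRST(<S>) = {epsilon, s, w}  (via <C> <C>)
FOLLOW(<S>) includes $ since <S> is the start symbol.
FOLLOW(<S>): <S> appears on no right-hand side. Thus FOLLOW(<S>) = {$}.
For <S> -> w: FIRST(w) = {w}, so it goes in M[<S>, t] for t ∈ {w}.
For <S> -> <C> <C>: FIRST(<C> <C>) = {s}, so it goes in M[<S>, t] for t ∈ {s}.
For <S> -> epsilon: FIRST(epsilon) = {epsilon}, so it goes in M[<S>, t] for t ∈ {}; since epsilon ∈ FIRST, also for every t ∈ FOLLOW(<S>) = {$}.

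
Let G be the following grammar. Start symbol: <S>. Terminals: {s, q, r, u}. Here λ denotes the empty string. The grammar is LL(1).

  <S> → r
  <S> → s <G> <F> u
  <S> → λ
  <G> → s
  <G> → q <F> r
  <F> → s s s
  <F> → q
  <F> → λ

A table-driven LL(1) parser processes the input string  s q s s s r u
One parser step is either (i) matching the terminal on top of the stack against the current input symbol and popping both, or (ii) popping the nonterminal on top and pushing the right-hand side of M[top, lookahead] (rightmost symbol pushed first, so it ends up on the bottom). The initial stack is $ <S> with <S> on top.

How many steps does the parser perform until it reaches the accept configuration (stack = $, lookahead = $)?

11

step 1: stack=$ <S>  input=s q s s s r u $  — expand <S> → s <G> <F> u
step 2: stack=$ u <F> <G> s  input=s q s s s r u $  — match s
step 3: stack=$ u <F> <G>  input=q s s s r u $  — expand <G> → q <F> r
step 4: stack=$ u <F> r <F> q  input=q s s s r u $  — match q
step 5: stack=$ u <F> r <F>  input=s s s r u $  — expand <F> → s s s
step 6: stack=$ u <F> r s s s  input=s s s r u $  — match s
step 7: stack=$ u <F> r s s  input=s s r u $  — match s
step 8: stack=$ u <F> r s  input=s r u $  — match s
step 9: stack=$ u <F> r  input=r u $  — match r
step 10: stack=$ u <F>  input=u $  — expand <F> → λ
step 11: stack=$ u  input=u $  — match u
Accept reached after 11 steps.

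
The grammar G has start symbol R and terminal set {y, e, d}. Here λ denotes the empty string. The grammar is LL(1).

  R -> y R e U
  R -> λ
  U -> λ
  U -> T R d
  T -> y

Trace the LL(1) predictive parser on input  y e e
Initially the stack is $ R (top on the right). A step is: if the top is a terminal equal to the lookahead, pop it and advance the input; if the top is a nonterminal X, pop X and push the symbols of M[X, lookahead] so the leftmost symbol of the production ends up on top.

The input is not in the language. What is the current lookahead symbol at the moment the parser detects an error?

     Stack      Input    Action
  1  $ R        y e e $  expand R -> y R e U
  2  $ U e R y  y e e $  match y
  3  $ U e R    e e $    expand R -> λ
  4  $ U e      e e $    match e
  5  $ U        e $      expand U -> λ
  6  $          e $      error: stack empty but input remains

e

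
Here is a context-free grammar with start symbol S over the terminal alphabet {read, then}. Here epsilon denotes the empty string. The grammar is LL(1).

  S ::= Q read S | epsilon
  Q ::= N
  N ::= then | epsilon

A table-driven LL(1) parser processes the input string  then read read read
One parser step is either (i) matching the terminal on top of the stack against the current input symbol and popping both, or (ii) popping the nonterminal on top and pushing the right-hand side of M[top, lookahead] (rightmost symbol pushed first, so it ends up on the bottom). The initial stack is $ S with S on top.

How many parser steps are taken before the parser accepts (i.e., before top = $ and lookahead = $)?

14

step 1: stack=$ S  input=then read read read $  — expand S ::= Q read S
step 2: stack=$ S read Q  input=then read read read $  — expand Q ::= N
step 3: stack=$ S read N  input=then read read read $  — expand N ::= then
step 4: stack=$ S read then  input=then read read read $  — match then
step 5: stack=$ S read  input=read read read $  — match read
step 6: stack=$ S  input=read read $  — expand S ::= Q read S
step 7: stack=$ S read Q  input=read read $  — expand Q ::= N
step 8: stack=$ S read N  input=read read $  — expand N ::= epsilon
step 9: stack=$ S read  input=read read $  — match read
step 10: stack=$ S  input=read $  — expand S ::= Q read S
step 11: stack=$ S read Q  input=read $  — expand Q ::= N
step 12: stack=$ S read N  input=read $  — expand N ::= epsilon
step 13: stack=$ S read  input=read $  — match read
step 14: stack=$ S  input=$  — expand S ::= epsilon
Accept reached after 14 steps.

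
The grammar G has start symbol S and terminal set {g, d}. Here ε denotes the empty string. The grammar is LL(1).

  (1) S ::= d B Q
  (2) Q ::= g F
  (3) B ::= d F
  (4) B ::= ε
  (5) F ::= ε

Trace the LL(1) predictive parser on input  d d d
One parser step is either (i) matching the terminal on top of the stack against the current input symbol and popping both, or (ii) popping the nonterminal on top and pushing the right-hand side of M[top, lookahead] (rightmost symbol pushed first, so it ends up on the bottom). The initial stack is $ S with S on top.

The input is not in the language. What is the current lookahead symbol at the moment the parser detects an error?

step 1: stack=$ S  input=d d d $  — expand S ::= d B Q
step 2: stack=$ Q B d  input=d d d $  — match d
step 3: stack=$ Q B  input=d d $  — expand B ::= d F
step 4: stack=$ Q F d  input=d d $  — match d
step 5: stack=$ Q F  input=d $  — error: M[F, d] is empty

d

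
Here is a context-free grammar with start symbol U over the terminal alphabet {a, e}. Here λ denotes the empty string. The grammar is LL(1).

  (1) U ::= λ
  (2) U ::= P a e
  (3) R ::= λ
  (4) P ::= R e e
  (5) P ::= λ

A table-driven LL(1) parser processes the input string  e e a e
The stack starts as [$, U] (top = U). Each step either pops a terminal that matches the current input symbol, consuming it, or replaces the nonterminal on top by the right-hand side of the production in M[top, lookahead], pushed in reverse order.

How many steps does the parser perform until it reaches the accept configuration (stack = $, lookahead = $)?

step 1: stack=$ U  input=e e a e $  — expand U ::= P a e
step 2: stack=$ e a P  input=e e a e $  — expand P ::= R e e
step 3: stack=$ e a e e R  input=e e a e $  — expand R ::= λ
step 4: stack=$ e a e e  input=e e a e $  — match e
step 5: stack=$ e a e  input=e a e $  — match e
step 6: stack=$ e a  input=a e $  — match a
step 7: stack=$ e  input=e $  — match e
Accept reached after 7 steps.

7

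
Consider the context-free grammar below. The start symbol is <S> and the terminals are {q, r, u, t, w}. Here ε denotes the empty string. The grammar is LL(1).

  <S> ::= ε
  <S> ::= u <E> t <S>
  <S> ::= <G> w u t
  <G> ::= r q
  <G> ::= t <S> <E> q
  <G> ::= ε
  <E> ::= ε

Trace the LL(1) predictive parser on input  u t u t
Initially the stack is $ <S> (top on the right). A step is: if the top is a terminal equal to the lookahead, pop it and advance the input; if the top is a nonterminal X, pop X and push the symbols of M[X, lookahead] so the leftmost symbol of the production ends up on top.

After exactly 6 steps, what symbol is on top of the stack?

step 1: stack=$ <S>  input=u t u t $  — expand <S> ::= u <E> t <S>
step 2: stack=$ <S> t <E> u  input=u t u t $  — match u
step 3: stack=$ <S> t <E>  input=t u t $  — expand <E> ::= ε
step 4: stack=$ <S> t  input=t u t $  — match t
step 5: stack=$ <S>  input=u t $  — expand <S> ::= u <E> t <S>
step 6: stack=$ <S> t <E> u  input=u t $  — match u
Stack after step 6: $ <S> t <E> (top = <E>).

<E>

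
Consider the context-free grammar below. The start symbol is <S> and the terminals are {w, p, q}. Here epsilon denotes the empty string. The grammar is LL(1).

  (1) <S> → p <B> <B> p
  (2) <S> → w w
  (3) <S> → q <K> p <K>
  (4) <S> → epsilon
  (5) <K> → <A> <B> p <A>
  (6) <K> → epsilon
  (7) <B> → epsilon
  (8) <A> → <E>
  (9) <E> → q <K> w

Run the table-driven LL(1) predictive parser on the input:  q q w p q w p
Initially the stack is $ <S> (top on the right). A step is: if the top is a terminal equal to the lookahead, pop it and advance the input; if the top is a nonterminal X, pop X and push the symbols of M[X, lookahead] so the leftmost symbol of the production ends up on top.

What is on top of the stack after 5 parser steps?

q

     Stack                  Input            Action
  1  $ <S>                  q q w p q w p $  expand <S> → q <K> p <K>
  2  $ <K> p <K> q          q q w p q w p $  match q
  3  $ <K> p <K>            q w p q w p $    expand <K> → <A> <B> p <A>
  4  $ <K> p <A> p <B> <A>  q w p q w p $    expand <A> → <E>
  5  $ <K> p <A> p <B> <E>  q w p q w p $    expand <E> → q <K> w
Stack after step 5: $ <K> p <A> p <B> w <K> q (top = q).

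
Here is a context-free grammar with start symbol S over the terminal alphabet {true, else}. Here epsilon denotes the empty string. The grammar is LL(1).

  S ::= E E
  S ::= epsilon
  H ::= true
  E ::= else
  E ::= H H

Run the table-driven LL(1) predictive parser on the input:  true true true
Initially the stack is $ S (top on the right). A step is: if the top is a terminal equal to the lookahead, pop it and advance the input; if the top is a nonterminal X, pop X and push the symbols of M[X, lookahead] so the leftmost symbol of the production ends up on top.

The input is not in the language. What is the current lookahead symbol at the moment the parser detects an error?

      Stack       Input             Action
   1  $ S         true true true $  expand S ::= E E
   2  $ E E       true true true $  expand E ::= H H
   3  $ E H H     true true true $  expand H ::= true
   4  $ E H true  true true true $  match true
   5  $ E H       true true $       expand H ::= true
   6  $ E true    true true $       match true
   7  $ E         true $            expand E ::= H H
   8  $ H H       true $            expand H ::= true
   9  $ H true    true $            match true
  10  $ H         $                 error: M[H, $] is empty

$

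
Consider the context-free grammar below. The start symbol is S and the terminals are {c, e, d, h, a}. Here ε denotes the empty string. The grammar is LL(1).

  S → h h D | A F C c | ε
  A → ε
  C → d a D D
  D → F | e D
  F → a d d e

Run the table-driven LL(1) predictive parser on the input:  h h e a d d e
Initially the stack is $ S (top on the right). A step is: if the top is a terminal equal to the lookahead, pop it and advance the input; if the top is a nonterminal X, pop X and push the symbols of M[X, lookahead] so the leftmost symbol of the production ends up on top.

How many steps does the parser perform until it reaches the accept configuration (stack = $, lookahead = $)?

11

step 1: stack=$ S  input=h h e a d d e $  — expand S → h h D
step 2: stack=$ D h h  input=h h e a d d e $  — match h
step 3: stack=$ D h  input=h e a d d e $  — match h
step 4: stack=$ D  input=e a d d e $  — expand D → e D
step 5: stack=$ D e  input=e a d d e $  — match e
step 6: stack=$ D  input=a d d e $  — expand D → F
step 7: stack=$ F  input=a d d e $  — expand F → a d d e
step 8: stack=$ e d d a  input=a d d e $  — match a
step 9: stack=$ e d d  input=d d e $  — match d
step 10: stack=$ e d  input=d e $  — match d
step 11: stack=$ e  input=e $  — match e
Accept reached after 11 steps.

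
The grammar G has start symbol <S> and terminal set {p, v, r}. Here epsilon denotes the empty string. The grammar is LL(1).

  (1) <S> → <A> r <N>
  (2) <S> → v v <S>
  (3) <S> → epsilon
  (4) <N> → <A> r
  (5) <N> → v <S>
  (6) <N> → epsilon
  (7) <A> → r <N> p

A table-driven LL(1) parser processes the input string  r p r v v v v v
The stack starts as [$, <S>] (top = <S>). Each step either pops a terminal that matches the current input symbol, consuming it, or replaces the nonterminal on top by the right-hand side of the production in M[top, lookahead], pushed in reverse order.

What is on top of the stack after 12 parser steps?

      Stack            Input              Action
   1  $ <S>            r p r v v v v v $  expand <S> → <A> r <N>
   2  $ <N> r <A>      r p r v v v v v $  expand <A> → r <N> p
   3  $ <N> r p <N> r  r p r v v v v v $  match r
   4  $ <N> r p <N>    p r v v v v v $    expand <N> → epsilon
   5  $ <N> r p        p r v v v v v $    match p
   6  $ <N> r          r v v v v v $      match r
   7  $ <N>            v v v v v $        expand <N> → v <S>
   8  $ <S> v          v v v v v $        match v
   9  $ <S>            v v v v $          expand <S> → v v <S>
  10  $ <S> v v        v v v v $          match v
  11  $ <S> v          v v v $            match v
  12  $ <S>            v v $              expand <S> → v v <S>
Stack after step 12: $ <S> v v (top = v).

v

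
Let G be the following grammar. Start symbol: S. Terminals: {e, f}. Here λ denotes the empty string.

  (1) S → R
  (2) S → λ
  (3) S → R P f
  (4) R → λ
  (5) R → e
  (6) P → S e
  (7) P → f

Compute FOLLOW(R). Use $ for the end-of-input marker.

FIRST(R): from R→λ we get {λ}; from R→e we get {e}. So FIRST(R) = {λ, e}.
FIRST(S): from S→R we get {λ, e}; from S→λ we get {λ}; from S→R P f we get {e, f}. So FIRST(S) = {λ, e, f}.
FIRST(P): from P→S e we get {e, f}; from P→f we get {f}. So FIRST(P) = {e, f}.
FOLLOW(S) includes $ since S is the start symbol.
FOLLOW(S): in P→S e, S is followed by e with FIRST {e}. Thus FOLLOW(S) = {$, e}.
FOLLOW(R): in S→R, the suffix after R is empty, so FOLLOW(R) ⊇ FOLLOW(S) = {$, e}; in S→R P f, R is followed by P f with FIRST {e, f}. Thus FOLLOW(R) = {$, e, f}.
FOLLOW(P): in S→R P f, P is followed by f with FIRST {f}. Thus FOLLOW(P) = {f}.

{$, e, f}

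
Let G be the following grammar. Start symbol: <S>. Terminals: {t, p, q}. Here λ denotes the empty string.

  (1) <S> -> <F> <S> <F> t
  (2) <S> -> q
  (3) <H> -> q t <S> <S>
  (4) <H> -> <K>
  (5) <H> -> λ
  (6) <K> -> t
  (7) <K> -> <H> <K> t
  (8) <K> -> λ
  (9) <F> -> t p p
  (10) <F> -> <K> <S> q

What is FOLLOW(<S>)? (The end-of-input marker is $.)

FIRST(<S>) = {q, t}  (via <F> <S> <F> t)
FIRST(<H>) = {λ, q, t}  (via <K>)
FIRST(<K>) = {λ, q, t}  (via <H> <K> t)
FIRST(<F>) = {q, t}  (via <K> <S> q)
FOLLOW(<S>) includes $ since <S> is the start symbol.
FOLLOW(<H>): in <K>-><H> <K> t, <H> is followed by <K> t with FIRST {q, t}. Thus FOLLOW(<H>) = {q, t}.
FOLLOW(<S>): in <S>-><F> <S> <F> t, <S> is followed by <F> t with FIRST {q, t}; in <H>->q t <S> <S> (occurrence 1), <S> is followed by <S> with FIRST {q, t}; in <H>->q t <S> <S> (occurrence 2), the suffix after <S> is empty, so FOLLOW(<S>) ⊇ FOLLOW(<H>) = {q, t}; in <F>-><K> <S> q, <S> is followed by q with FIRST {q}. Thus FOLLOW(<S>) = {$, q, t}.
FOLLOW(<K>): in <H>-><K>, the suffix after <K> is empty, so FOLLOW(<K>) ⊇ FOLLOW(<H>) = {q, t}; in <K>-><H> <K> t, <K> is followed by t with FIRST {t}; in <F>-><K> <S> q, <K> is followed by <S> q with FIRST {q, t}. Thus FOLLOW(<K>) = {q, t}.
FOLLOW(<F>): in <S>-><F> <S> <F> t (occurrence 1), <F> is followed by <S> <F> t with FIRST {q, t}; in <S>-><F> <S> <F> t (occurrence 2), <F> is followed by t with FIRST {t}. Thus FOLLOW(<F>) = {q, t}.

{$, q, t}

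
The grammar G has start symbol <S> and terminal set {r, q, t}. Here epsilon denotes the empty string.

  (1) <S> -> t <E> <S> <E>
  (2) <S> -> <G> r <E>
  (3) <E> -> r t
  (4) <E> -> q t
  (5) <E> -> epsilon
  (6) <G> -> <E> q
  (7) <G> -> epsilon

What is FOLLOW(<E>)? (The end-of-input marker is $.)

{$, q, r, t}

FIRST(<E>) = {epsilon, q, r}
FIRST(<G>) = {epsilon, q, r}  (via <E> q)
FIRST(<S>) = {q, r, t}  (via <G> r <E>)
FOLLOW(<S>) includes $ since <S> is the start symbol.
FOLLOW(<S>): in <S>->t <E> <S> <E>, <S> is followed by <E> with FIRST {epsilon, q, r}; in <S>->t <E> <S> <E>, the suffix after <S> is nullable (adds nothing new). Thus FOLLOW(<S>) = {$, q, r}.
FOLLOW(<E>): in <S>->t <E> <S> <E> (occurrence 1), <E> is followed by <S> <E> with FIRST {q, r, t}; in <S>->t <E> <S> <E> (occurrence 2), the suffix after <E> is empty, so FOLLOW(<E>) ⊇ FOLLOW(<S>) = {$, q, r}; in <S>-><G> r <E>, the suffix after <E> is empty, so FOLLOW(<E>) ⊇ FOLLOW(<S>) = {$, q, r}; in <G>-><E> q, <E> is followed by q with FIRST {q}. Thus FOLLOW(<E>) = {$, q, r, t}.
FOLLOW(<G>): in <S>-><G> r <E>, <G> is followed by r <E> with FIRST {r}. Thus FOLLOW(<G>) = {r}.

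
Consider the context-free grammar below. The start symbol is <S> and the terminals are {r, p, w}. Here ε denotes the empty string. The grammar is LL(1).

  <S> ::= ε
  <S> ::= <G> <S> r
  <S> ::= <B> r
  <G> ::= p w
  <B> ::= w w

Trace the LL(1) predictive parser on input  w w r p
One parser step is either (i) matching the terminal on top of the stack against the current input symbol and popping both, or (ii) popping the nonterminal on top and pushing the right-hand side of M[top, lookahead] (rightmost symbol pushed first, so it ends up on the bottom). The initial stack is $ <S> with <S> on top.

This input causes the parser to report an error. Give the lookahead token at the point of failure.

p

step 1: stack=$ <S>  input=w w r p $  — expand <S> ::= <B> r
step 2: stack=$ r <B>  input=w w r p $  — expand <B> ::= w w
step 3: stack=$ r w w  input=w w r p $  — match w
step 4: stack=$ r w  input=w r p $  — match w
step 5: stack=$ r  input=r p $  — match r
step 6: stack=$  input=p $  — error: stack empty but input remains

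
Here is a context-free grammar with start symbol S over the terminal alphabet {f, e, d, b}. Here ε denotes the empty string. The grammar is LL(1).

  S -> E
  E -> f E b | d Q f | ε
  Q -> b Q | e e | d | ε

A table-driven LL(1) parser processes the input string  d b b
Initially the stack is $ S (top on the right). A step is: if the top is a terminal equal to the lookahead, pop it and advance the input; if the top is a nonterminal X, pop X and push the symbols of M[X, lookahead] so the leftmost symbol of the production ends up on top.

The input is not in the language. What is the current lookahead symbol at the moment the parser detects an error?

$

step 1: stack=$ S  input=d b b $  — expand S -> E
step 2: stack=$ E  input=d b b $  — expand E -> d Q f
step 3: stack=$ f Q d  input=d b b $  — match d
step 4: stack=$ f Q  input=b b $  — expand Q -> b Q
step 5: stack=$ f Q b  input=b b $  — match b
step 6: stack=$ f Q  input=b $  — expand Q -> b Q
step 7: stack=$ f Q b  input=b $  — match b
step 8: stack=$ f Q  input=$  — error: M[Q, $] is empty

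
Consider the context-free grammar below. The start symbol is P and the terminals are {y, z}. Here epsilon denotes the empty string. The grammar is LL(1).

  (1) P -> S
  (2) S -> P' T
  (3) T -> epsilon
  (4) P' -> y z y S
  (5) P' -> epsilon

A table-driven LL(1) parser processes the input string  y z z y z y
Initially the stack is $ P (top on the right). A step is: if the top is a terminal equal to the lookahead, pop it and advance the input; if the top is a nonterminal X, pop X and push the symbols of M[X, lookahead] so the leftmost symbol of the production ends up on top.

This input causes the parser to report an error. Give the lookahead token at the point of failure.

z

step 1: stack=$ P  input=y z z y z y $  — expand P -> S
step 2: stack=$ S  input=y z z y z y $  — expand S -> P' T
step 3: stack=$ T P'  input=y z z y z y $  — expand P' -> y z y S
step 4: stack=$ T S y z y  input=y z z y z y $  — match y
step 5: stack=$ T S y z  input=z z y z y $  — match z
step 6: stack=$ T S y  input=z y z y $  — error: top is terminal y but lookahead is z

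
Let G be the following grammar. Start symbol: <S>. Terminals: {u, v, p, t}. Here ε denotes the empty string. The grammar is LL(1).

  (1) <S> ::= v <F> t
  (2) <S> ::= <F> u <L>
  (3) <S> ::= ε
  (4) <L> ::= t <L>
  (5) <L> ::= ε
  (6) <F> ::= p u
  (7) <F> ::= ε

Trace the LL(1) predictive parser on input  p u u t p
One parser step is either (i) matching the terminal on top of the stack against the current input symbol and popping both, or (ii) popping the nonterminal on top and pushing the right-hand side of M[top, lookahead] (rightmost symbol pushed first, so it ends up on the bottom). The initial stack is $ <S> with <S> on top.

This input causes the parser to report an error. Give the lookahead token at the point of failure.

step 1: stack=$ <S>  input=p u u t p $  — expand <S> ::= <F> u <L>
step 2: stack=$ <L> u <F>  input=p u u t p $  — expand <F> ::= p u
step 3: stack=$ <L> u u p  input=p u u t p $  — match p
step 4: stack=$ <L> u u  input=u u t p $  — match u
step 5: stack=$ <L> u  input=u t p $  — match u
step 6: stack=$ <L>  input=t p $  — expand <L> ::= t <L>
step 7: stack=$ <L> t  input=t p $  — match t
step 8: stack=$ <L>  input=p $  — error: M[<L>, p] is empty

p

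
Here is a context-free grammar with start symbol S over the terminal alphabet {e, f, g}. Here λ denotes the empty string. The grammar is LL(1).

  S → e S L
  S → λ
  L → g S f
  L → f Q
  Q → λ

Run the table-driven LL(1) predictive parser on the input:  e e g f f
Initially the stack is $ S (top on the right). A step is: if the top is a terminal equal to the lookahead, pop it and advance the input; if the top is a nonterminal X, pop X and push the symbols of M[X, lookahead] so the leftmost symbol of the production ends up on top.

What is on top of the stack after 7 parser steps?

     Stack      Input        Action
  1  $ S        e e g f f $  expand S → e S L
  2  $ L S e    e e g f f $  match e
  3  $ L S      e g f f $    expand S → e S L
  4  $ L L S e  e g f f $    match e
  5  $ L L S    g f f $      expand S → λ
  6  $ L L      g f f $      expand L → g S f
  7  $ L f S g  g f f $      match g
Stack after step 7: $ L f S (top = S).

S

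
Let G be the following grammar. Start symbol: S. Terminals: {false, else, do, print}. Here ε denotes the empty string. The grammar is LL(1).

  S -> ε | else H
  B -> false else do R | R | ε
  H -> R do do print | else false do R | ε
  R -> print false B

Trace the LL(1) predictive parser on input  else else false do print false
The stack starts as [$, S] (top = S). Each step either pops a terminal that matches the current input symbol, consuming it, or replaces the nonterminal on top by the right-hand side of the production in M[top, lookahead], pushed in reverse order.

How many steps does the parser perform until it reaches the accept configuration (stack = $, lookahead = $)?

step 1: stack=$ S  input=else else false do print false $  — expand S -> else H
step 2: stack=$ H else  input=else else false do print false $  — match else
step 3: stack=$ H  input=else false do print false $  — expand H -> else false do R
step 4: stack=$ R do false else  input=else false do print false $  — match else
step 5: stack=$ R do false  input=false do print false $  — match false
step 6: stack=$ R do  input=do print false $  — match do
step 7: stack=$ R  input=print false $  — expand R -> print false B
step 8: stack=$ B false print  input=print false $  — match print
step 9: stack=$ B false  input=false $  — match false
step 10: stack=$ B  input=$  — expand B -> ε
Accept reached after 10 steps.

10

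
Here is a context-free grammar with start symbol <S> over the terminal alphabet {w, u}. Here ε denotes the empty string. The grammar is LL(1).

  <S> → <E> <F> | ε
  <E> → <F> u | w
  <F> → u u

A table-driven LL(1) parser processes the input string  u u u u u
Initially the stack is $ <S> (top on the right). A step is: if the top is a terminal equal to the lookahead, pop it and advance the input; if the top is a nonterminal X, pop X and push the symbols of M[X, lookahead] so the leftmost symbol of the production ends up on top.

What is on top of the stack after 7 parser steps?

u

     Stack        Input        Action
  1  $ <S>        u u u u u $  expand <S> → <E> <F>
  2  $ <F> <E>    u u u u u $  expand <E> → <F> u
  3  $ <F> u <F>  u u u u u $  expand <F> → u u
  4  $ <F> u u u  u u u u u $  match u
  5  $ <F> u u    u u u u $    match u
  6  $ <F> u      u u u $      match u
  7  $ <F>        u u $        expand <F> → u u
Stack after step 7: $ u u (top = u).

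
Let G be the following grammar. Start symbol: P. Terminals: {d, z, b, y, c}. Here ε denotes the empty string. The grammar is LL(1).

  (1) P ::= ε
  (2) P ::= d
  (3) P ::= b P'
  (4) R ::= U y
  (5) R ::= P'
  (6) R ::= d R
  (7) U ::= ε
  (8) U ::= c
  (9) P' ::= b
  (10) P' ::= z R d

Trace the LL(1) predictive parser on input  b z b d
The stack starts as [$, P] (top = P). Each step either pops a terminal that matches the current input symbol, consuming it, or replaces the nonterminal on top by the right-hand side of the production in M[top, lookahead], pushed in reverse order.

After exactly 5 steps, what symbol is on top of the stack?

P'

step 1: stack=$ P  input=b z b d $  — expand P ::= b P'
step 2: stack=$ P' b  input=b z b d $  — match b
step 3: stack=$ P'  input=z b d $  — expand P' ::= z R d
step 4: stack=$ d R z  input=z b d $  — match z
step 5: stack=$ d R  input=b d $  — expand R ::= P'
Stack after step 5: $ d P' (top = P').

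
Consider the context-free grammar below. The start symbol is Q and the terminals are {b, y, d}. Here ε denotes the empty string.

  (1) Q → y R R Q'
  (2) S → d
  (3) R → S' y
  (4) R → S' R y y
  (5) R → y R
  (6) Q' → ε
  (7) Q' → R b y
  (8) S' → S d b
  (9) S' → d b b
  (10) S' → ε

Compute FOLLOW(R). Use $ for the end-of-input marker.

{$, b, d, y}

FIRST(Q) = {y}
FIRST(S) = {d}
FIRST(S') = {ε, d}  (via S d b)
FIRST(R) = {d, y}  (via S' y, S' R y y)
FIRST(Q') = {ε, d, y}  (via R b y)
FOLLOW(Q) includes $ since Q is the start symbol.
FOLLOW(Q): Q appears on no right-hand side. Thus FOLLOW(Q) = {$}.
FOLLOW(S): in S'→S d b, S is followed by d b with FIRST {d}. Thus FOLLOW(S) = {d}.
FOLLOW(R): in Q→y R R Q' (occurrence 1), R is followed by R Q' with FIRST {d, y}; in Q→y R R Q' (occurrence 2), R is followed by Q' with FIRST {ε, d, y}; in Q→y R R Q' (occurrence 2), the suffix after R is nullable, so FOLLOW(R) ⊇ FOLLOW(Q) = {$}; in R→S' R y y, R is followed by y y with FIRST {y}; in R→y R, the suffix after R is empty (adds nothing new); in Q'→R b y, R is followed by b y with FIRST {b}. Thus FOLLOW(R) = {$, b, d, y}.
FOLLOW(Q'): in Q→y R R Q', the suffix after Q' is empty, so FOLLOW(Q') ⊇ FOLLOW(Q) = {$}. Thus FOLLOW(Q') = {$}.
FOLLOW(S'): in R→S' y, S' is followed by y with FIRST {y}; in R→S' R y y, S' is followed by R y y with FIRST {d, y}. Thus FOLLOW(S') = {d, y}.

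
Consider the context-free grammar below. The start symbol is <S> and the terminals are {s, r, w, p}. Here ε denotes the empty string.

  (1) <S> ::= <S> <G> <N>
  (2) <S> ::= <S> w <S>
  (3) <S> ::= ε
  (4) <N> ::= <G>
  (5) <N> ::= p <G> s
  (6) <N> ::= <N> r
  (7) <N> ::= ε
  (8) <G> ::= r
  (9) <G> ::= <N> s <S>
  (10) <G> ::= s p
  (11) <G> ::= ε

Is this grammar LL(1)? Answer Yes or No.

No

FIRST(<S>) = {ε, p, r, s, w}
FIRST(<N>) = {ε, p, r, s}
FIRST(<G>) = {ε, p, r, s}
FOLLOW(<S>) = {$, p, r, s, w}
FOLLOW(<N>) = {$, p, r, s, w}
FOLLOW(<G>) = {$, p, r, s, w}
Cell M[<G>, p] receives both <G> ::= <N> s <S> and <G> ::= ε — the grammar is not LL(1).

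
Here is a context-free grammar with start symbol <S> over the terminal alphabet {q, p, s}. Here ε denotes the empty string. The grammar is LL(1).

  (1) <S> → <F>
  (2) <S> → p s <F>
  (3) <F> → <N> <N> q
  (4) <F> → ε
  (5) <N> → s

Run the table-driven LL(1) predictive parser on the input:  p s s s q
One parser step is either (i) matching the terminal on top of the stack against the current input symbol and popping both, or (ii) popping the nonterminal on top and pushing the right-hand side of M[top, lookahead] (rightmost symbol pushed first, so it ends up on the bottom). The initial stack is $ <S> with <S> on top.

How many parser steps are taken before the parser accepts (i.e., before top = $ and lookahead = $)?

9

step 1: stack=$ <S>  input=p s s s q $  — expand <S> → p s <F>
step 2: stack=$ <F> s p  input=p s s s q $  — match p
step 3: stack=$ <F> s  input=s s s q $  — match s
step 4: stack=$ <F>  input=s s q $  — expand <F> → <N> <N> q
step 5: stack=$ q <N> <N>  input=s s q $  — expand <N> → s
step 6: stack=$ q <N> s  input=s s q $  — match s
step 7: stack=$ q <N>  input=s q $  — expand <N> → s
step 8: stack=$ q s  input=s q $  — match s
step 9: stack=$ q  input=q $  — match q
Accept reached after 9 steps.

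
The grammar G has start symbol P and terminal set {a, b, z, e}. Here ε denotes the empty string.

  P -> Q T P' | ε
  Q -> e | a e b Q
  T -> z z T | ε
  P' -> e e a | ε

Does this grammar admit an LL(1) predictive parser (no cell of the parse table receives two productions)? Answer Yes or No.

Yes

FIRST(P) = {ε, a, e}
FIRST(Q) = {a, e}
FIRST(T) = {ε, z}
FIRST(P') = {ε, e}
FOLLOW(P) = {$}
FOLLOW(Q) = {$, e, z}
FOLLOW(T) = {$, e}
FOLLOW(P') = {$}
Each cell of M receives at most one production.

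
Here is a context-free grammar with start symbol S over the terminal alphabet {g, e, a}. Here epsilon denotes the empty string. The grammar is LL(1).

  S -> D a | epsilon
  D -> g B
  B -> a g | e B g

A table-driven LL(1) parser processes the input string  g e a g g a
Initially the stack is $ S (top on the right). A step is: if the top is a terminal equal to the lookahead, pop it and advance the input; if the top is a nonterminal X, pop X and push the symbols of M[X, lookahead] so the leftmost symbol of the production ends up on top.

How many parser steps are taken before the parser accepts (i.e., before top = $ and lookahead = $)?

step 1: stack=$ S  input=g e a g g a $  — expand S -> D a
step 2: stack=$ a D  input=g e a g g a $  — expand D -> g B
step 3: stack=$ a B g  input=g e a g g a $  — match g
step 4: stack=$ a B  input=e a g g a $  — expand B -> e B g
step 5: stack=$ a g B e  input=e a g g a $  — match e
step 6: stack=$ a g B  input=a g g a $  — expand B -> a g
step 7: stack=$ a g g a  input=a g g a $  — match a
step 8: stack=$ a g g  input=g g a $  — match g
step 9: stack=$ a g  input=g a $  — match g
step 10: stack=$ a  input=a $  — match a
Accept reached after 10 steps.

10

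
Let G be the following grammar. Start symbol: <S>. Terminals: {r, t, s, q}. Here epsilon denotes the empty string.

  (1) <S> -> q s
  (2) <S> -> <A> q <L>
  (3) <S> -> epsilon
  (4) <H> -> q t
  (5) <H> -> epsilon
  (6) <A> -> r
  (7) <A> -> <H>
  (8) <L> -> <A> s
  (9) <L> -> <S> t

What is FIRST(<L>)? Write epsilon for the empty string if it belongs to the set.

FIRST(<H>): from <H>->q t we get {q}; from <H>->epsilon we get {epsilon}. So FIRST(<H>) = {epsilon, q}.
FIRST(<A>): from <A>->r we get {r}; from <A>-><H> we get {epsilon, q}. So FIRST(<A>) = {epsilon, q, r}.
FIRST(<S>): from <S>->q s we get {q}; from <S>-><A> q <L> we get {q, r}; from <S>->epsilon we get {epsilon}. So FIRST(<S>) = {epsilon, q, r}.
FIRST(<L>): from <L>-><A> s we get {q, r, s}; from <L>-><S> t we get {q, r, t}. So FIRST(<L>) = {q, r, s, t}.

{q, r, s, t}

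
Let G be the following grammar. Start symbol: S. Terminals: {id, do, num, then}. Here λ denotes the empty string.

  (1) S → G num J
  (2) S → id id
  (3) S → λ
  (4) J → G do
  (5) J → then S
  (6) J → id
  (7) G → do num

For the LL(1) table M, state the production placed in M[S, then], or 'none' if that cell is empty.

none

FIRST(G): from G→do num we get {do}. So FIRST(G) = {do}.
FIRST(S): from S→G num J we get {do}; from S→id id we get {id}; from S→λ we get {λ}. So FIRST(S) = {λ, do, id}.
FIRST(J): from J→G do we get {do}; from J→then S we get {then}; from J→id we get {id}. So FIRST(J) = {do, id, then}.
FOLLOW(S) includes $ since S is the start symbol.
FOLLOW(S): in J→then S, the suffix after S is empty, so FOLLOW(S) ⊇ FOLLOW(J) = {$}. Thus FOLLOW(S) = {$}.
FOLLOW(J): in S→G num J, the suffix after J is empty, so FOLLOW(J) ⊇ FOLLOW(S) = {$}. Thus FOLLOW(J) = {$}.
For S → G num J: FIRST(G num J) = {do}, so it goes in M[S, t] for t ∈ {do}.
For S → id id: FIRST(id id) = {id}, so it goes in M[S, t] for t ∈ {id}.
For S → λ: FIRST(λ) = {λ}, so it goes in M[S, t] for t ∈ {}; since λ ∈ FIRST, also for every t ∈ FOLLOW(S) = {$}.
None of these place a production in M[S, then].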